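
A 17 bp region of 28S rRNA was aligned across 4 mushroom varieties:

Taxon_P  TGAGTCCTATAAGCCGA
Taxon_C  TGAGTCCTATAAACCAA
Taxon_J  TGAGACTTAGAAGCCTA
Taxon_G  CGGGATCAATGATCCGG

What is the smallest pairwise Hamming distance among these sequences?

2

Pairwise Hamming distances:
  Taxon_P vs Taxon_C: 2
  Taxon_P vs Taxon_J: 4
  Taxon_P vs Taxon_G: 8
  Taxon_C vs Taxon_J: 5
  Taxon_C vs Taxon_G: 9
  Taxon_J vs Taxon_G: 10
The smallest is 2, between Taxon_P and Taxon_C.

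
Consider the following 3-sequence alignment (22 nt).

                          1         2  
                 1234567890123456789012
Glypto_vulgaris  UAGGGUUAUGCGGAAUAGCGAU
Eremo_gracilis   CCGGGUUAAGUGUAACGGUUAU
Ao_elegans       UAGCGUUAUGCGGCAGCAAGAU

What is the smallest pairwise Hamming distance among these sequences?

6

Pairwise Hamming distances:
  Glypto_vulgaris vs Eremo_gracilis: 9
  Glypto_vulgaris vs Ao_elegans: 6
  Eremo_gracilis vs Ao_elegans: 12
The smallest is 6, between Glypto_vulgaris and Ao_elegans.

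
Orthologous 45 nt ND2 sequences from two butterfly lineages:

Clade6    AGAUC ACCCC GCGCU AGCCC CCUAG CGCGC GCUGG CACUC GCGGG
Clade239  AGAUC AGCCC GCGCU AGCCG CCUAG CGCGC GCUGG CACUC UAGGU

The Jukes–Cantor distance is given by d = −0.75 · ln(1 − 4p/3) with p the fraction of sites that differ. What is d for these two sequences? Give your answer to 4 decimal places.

The sequences differ at positions 7 (C/G), 20 (C/G), 41 (G/U), 42 (C/A), 45 (G/U).
p = 5/45 = 0.111111.
d = −0.75 · ln(1 − (4/3)·0.111111) = −0.75 · ln(0.851852) = −0.75 · (-0.160342) = 0.1203.

0.1203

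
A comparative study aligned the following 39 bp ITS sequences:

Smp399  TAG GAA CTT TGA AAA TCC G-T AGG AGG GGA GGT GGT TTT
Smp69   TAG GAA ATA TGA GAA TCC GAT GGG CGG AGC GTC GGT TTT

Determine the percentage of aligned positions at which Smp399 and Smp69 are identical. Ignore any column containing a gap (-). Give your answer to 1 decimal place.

Excluding the 1 gap column leaves 38 comparable sites.
Differing sites — 7:C/A; 9:T/A; 13:A/G; 22:A/G; 25:A/C; 28:G/A; 30:A/C; 32:G/T; 33:T/C.
29 of the 38 comparable sites match, so the percent identity is 29/38 × 100 = 76.3%.

76.3%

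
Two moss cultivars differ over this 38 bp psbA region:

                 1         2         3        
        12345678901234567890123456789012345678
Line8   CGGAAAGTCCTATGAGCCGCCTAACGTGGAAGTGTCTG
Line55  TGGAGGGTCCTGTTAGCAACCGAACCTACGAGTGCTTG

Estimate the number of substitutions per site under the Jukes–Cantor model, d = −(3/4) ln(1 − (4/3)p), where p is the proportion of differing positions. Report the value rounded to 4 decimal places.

0.5068

Differing sites — 1:C/T; 5:A/G; 6:A/G; 12:A/G; 14:G/T; 18:C/A; 19:G/A; 22:T/G; 26:G/C; 28:G/A; 29:G/C; 30:A/G; 35:T/C; 36:C/T.
p = 14/38 = 0.368421.
d = −0.75 · ln(1 − (4/3)·0.368421) = −0.75 · ln(0.508772) = −0.75 · (-0.675755) = 0.5068.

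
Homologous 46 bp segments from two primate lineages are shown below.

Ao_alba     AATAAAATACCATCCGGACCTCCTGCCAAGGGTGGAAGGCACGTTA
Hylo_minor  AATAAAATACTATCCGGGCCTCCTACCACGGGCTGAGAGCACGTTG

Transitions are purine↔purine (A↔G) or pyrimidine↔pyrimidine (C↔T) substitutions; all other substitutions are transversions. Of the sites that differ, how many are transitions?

7

Mismatches occur at site 11 (C→T, transition), site 18 (A→G, transition), site 25 (G→A, transition), site 29 (A→C, transversion), site 33 (T→C, transition), site 34 (G→T, transversion), site 37 (A→G, transition), site 38 (G→A, transition), site 46 (A→G, transition).
Of the 9 differences, 7 transitions and 2 transversions, so the answer is 7.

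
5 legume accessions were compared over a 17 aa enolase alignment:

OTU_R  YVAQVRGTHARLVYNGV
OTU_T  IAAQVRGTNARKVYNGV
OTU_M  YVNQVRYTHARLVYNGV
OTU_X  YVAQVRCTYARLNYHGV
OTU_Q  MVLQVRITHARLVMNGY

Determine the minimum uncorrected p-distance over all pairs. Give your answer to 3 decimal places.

0.118

Pairwise Hamming distances:
  OTU_R vs OTU_T: 4
  OTU_R vs OTU_M: 2
  OTU_R vs OTU_X: 4
  OTU_R vs OTU_Q: 5
  OTU_T vs OTU_M: 6
  OTU_T vs OTU_X: 7
  OTU_T vs OTU_Q: 8
  OTU_M vs OTU_X: 5
  OTU_M vs OTU_Q: 5
  OTU_X vs OTU_Q: 8
The smallest is 2 mismatches, between OTU_R and OTU_M; p = 2/17 = 0.118.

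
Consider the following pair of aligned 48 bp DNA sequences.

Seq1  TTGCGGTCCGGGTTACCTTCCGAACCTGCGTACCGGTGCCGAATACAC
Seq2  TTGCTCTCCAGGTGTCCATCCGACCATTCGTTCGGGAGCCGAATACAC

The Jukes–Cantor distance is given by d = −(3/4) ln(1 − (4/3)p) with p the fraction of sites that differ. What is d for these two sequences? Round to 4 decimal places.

Mismatches occur at site 5 (G/T), site 6 (G/C), site 10 (G/A), site 14 (T/G), site 15 (A/T), site 18 (T/A), site 24 (A/C), site 26 (C/A), site 28 (G/T), site 32 (A/T), site 34 (C/G), site 37 (T/A).
p = 12/48 = 0.250000.
d = −0.75 · ln(1 − (4/3)·0.250000) = −0.75 · ln(0.666667) = −0.75 · (-0.405465) = 0.3041.

0.3041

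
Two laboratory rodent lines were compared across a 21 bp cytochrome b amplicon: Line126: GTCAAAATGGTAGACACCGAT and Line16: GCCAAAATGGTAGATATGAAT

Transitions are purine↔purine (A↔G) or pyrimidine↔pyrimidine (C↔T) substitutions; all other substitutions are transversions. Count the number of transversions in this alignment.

1

Differing sites — 2:T/C (Ti); 15:C/T (Ti); 17:C/T (Ti); 18:C/G (Tv); 19:G/A (Ti).
Of the 5 differences, 4 transitions and 1 transversion, so the answer is 1.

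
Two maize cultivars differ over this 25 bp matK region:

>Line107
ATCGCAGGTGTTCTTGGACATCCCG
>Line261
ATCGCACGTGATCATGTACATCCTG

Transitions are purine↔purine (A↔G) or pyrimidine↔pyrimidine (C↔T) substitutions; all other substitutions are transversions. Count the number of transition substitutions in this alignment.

1

The sequences differ at positions 7 (G/C, transversion), 11 (T/A, transversion), 14 (T/A, transversion), 17 (G/T, transversion), 24 (C/T, transition).
Of the 5 differences, 1 transition and 4 transversions, so the answer is 1.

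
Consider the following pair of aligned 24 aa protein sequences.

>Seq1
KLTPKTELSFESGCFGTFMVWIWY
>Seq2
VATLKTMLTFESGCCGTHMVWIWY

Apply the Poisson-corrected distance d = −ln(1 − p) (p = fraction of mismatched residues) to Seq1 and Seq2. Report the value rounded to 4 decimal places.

0.3448

Mismatches occur at site 1 (K/V), site 2 (L/A), site 4 (P/L), site 7 (E/M), site 9 (S/T), site 15 (F/C), site 18 (F/H).
p = 7/24 = 0.291667.
d = −ln(1 − 0.291667) = −ln(0.708333) = 0.3448.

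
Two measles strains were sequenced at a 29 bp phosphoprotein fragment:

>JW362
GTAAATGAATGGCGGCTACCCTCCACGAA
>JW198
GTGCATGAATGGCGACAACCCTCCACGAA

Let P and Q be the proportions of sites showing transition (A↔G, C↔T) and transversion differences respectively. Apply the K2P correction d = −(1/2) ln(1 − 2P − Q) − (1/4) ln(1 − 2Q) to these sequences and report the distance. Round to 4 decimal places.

The sequences differ at positions 3 (A/G, transition), 4 (A/C, transversion), 15 (G/A, transition), 17 (T/A, transversion).
Of the 4 differences, 2 transitions and 2 transversions over 29 sites: P = 2/29 = 0.068966, Q = 2/29 = 0.068966.
d = −0.5·ln(0.793102) − 0.25·ln(0.862068) = −0.5·(-0.231803) − 0.25·(-0.148421) = 0.1530.

0.1530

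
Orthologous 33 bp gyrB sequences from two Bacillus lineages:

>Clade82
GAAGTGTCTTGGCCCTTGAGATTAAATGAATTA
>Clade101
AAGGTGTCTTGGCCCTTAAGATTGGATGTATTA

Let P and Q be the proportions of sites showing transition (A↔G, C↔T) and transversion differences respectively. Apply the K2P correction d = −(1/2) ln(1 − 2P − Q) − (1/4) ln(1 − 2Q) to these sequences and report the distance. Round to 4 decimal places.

Differing sites — 1:G/A (Ti); 3:A/G (Ti); 18:G/A (Ti); 24:A/G (Ti); 25:A/G (Ti); 29:A/T (Tv).
Of the 6 differences, 5 transitions and 1 transversion over 33 sites: P = 5/33 = 0.151515, Q = 1/33 = 0.030303.
d = −0.5·ln(0.666667) − 0.25·ln(0.939394) = −0.5·(-0.405465) − 0.25·(-0.062520) = 0.2184.

0.2184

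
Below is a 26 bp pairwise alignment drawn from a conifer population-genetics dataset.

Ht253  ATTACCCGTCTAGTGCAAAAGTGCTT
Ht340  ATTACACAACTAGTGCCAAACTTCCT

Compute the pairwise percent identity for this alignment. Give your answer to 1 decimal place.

Mismatches occur at site 6 (C/A), site 8 (G/A), site 9 (T/A), site 17 (A/C), site 21 (G/C), site 23 (G/T), site 25 (T/C).
19 of the 26 sites match, so the percent identity is 19/26 × 100 = 73.1%.

73.1%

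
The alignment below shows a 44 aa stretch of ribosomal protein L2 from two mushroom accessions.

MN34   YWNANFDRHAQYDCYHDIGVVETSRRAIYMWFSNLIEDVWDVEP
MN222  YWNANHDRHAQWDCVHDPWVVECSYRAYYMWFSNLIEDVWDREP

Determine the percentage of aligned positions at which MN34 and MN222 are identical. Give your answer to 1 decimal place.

Differing sites — 6:F/H; 12:Y/W; 15:Y/V; 18:I/P; 19:G/W; 23:T/C; 25:R/Y; 28:I/Y; 42:V/R.
35 of the 44 sites match, so the percent identity is 35/44 × 100 = 79.5%.

79.5%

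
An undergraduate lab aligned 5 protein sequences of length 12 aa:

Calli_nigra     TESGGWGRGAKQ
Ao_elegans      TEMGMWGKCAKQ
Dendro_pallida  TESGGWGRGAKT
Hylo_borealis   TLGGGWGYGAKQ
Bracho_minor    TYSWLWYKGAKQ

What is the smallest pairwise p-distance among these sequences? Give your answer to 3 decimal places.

Pairwise Hamming distances:
  Calli_nigra vs Ao_elegans: 4
  Calli_nigra vs Dendro_pallida: 1
  Calli_nigra vs Hylo_borealis: 3
  Calli_nigra vs Bracho_minor: 5
  Ao_elegans vs Dendro_pallida: 5
  Ao_elegans vs Hylo_borealis: 5
  Ao_elegans vs Bracho_minor: 6
  Dendro_pallida vs Hylo_borealis: 4
  Dendro_pallida vs Bracho_minor: 6
  Hylo_borealis vs Bracho_minor: 6
The smallest is 1 mismatch, between Calli_nigra and Dendro_pallida; p = 1/12 = 0.083.

0.083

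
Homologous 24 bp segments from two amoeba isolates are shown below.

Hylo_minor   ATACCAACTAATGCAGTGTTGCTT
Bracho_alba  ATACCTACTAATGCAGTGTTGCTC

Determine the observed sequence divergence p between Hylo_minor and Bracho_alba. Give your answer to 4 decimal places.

0.0833

The sequences differ at positions 6 (A/T), 24 (T/C).
There are 2 differences over 24 sites, so p = 2/24 = 0.0833.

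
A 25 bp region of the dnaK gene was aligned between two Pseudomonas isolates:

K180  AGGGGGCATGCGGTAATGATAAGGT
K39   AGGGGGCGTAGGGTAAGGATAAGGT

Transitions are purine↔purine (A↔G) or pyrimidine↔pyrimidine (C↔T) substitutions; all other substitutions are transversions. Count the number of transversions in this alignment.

Differing sites — 8:A/G (Ti); 10:G/A (Ti); 11:C/G (Tv); 17:T/G (Tv).
Of the 4 differences, 2 transitions and 2 transversions, so the answer is 2.

2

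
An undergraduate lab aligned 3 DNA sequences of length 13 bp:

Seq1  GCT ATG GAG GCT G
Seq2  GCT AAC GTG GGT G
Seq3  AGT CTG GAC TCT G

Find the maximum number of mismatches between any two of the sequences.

9

Pairwise Hamming distances:
  Seq1 vs Seq2: 4
  Seq1 vs Seq3: 5
  Seq2 vs Seq3: 9
The largest is 9, between Seq2 and Seq3.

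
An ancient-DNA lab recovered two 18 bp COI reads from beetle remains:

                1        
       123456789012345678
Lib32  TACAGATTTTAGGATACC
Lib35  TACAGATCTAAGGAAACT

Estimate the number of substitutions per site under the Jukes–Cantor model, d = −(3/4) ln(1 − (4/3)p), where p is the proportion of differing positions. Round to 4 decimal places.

0.2635

The sequences differ at positions 8 (T/C), 10 (T/A), 15 (T/A), 18 (C/T).
p = 4/18 = 0.222222.
d = −0.75 · ln(1 − (4/3)·0.222222) = −0.75 · ln(0.703704) = −0.75 · (-0.351397) = 0.2635.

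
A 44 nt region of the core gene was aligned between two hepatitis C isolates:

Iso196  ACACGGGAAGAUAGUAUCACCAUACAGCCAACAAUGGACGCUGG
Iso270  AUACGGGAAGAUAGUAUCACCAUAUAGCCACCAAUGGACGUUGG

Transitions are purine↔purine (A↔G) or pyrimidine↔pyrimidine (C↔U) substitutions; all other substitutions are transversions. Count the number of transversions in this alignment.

Mismatches occur at site 2 (C↔U, transition), site 25 (C↔U, transition), site 31 (A↔C, transversion), site 41 (C↔U, transition).
Of the 4 differences, 3 transitions and 1 transversion, so the answer is 1.

1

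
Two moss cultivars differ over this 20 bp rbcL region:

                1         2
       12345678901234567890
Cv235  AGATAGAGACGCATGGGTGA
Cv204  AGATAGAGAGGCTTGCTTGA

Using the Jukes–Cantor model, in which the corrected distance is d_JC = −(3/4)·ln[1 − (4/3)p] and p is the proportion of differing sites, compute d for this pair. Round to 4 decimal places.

The sequences differ at positions 10 (C/G), 13 (A/T), 16 (G/C), 17 (G/T).
p = 4/20 = 0.200000.
d = −0.75 · ln(1 − (4/3)·0.200000) = −0.75 · ln(0.733333) = −0.75 · (-0.310155) = 0.2326.

0.2326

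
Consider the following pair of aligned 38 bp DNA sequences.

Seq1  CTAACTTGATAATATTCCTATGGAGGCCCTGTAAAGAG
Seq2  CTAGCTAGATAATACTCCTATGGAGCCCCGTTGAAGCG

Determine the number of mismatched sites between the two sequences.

8

Differing sites — 4:A/G; 7:T/A; 15:T/C; 26:G/C; 30:T/G; 31:G/T; 33:A/G; 37:A/C.
That gives 8 mismatches out of 38 aligned sites, so the Hamming distance is 8.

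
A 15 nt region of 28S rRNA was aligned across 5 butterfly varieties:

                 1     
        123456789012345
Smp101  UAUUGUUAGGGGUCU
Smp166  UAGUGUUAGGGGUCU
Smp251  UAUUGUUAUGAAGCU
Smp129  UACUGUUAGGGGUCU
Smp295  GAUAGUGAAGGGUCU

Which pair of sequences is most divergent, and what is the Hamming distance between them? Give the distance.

7

Pairwise Hamming distances:
  Smp101 vs Smp166: 1
  Smp101 vs Smp251: 4
  Smp101 vs Smp129: 1
  Smp101 vs Smp295: 4
  Smp166 vs Smp251: 5
  Smp166 vs Smp129: 1
  Smp166 vs Smp295: 5
  Smp251 vs Smp129: 5
  Smp251 vs Smp295: 7
  Smp129 vs Smp295: 5
The largest is 7, between Smp251 and Smp295.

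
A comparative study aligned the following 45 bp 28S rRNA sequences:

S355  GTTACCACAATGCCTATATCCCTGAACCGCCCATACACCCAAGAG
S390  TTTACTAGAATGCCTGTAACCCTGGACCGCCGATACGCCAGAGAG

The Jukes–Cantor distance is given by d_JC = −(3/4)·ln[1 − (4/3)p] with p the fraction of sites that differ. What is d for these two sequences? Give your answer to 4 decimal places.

The sequences differ at positions 1 (G/T), 6 (C/T), 8 (C/G), 16 (A/G), 19 (T/A), 25 (A/G), 32 (C/G), 37 (A/G), 40 (C/A), 41 (A/G).
p = 10/45 = 0.222222.
d = −0.75 · ln(1 − (4/3)·0.222222) = −0.75 · ln(0.703704) = −0.75 · (-0.351397) = 0.2635.

0.2635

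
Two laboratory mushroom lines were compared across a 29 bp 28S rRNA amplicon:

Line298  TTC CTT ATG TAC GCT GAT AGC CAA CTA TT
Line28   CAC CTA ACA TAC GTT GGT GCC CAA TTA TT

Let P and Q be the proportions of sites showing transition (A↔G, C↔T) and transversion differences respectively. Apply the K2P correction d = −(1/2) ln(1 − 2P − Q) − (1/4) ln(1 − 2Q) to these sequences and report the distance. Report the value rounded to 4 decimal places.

Differing sites — 1:T/C (Ti); 2:T/A (Tv); 6:T/A (Tv); 8:T/C (Ti); 9:G/A (Ti); 14:C/T (Ti); 17:A/G (Ti); 19:A/G (Ti); 20:G/C (Tv); 25:C/T (Ti).
Of the 10 differences, 7 transitions and 3 transversions over 29 sites: P = 7/29 = 0.241379, Q = 3/29 = 0.103448.
d = −0.5·ln(0.413794) − 0.25·ln(0.793104) = −0.5·(-0.882387) − 0.25·(-0.231801) = 0.4991.

0.4991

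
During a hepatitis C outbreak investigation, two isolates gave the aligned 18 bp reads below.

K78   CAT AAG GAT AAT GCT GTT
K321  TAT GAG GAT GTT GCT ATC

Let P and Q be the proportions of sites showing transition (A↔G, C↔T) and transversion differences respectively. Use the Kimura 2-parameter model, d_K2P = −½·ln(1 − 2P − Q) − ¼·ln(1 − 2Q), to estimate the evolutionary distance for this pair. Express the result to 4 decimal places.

0.5017

The sequences differ at positions 1 (C/T, transition), 4 (A/G, transition), 10 (A/G, transition), 11 (A/T, transversion), 16 (G/A, transition), 18 (T/C, transition).
Of the 6 differences, 5 transitions and 1 transversion over 18 sites: P = 5/18 = 0.277778, Q = 1/18 = 0.055556.
d = −0.5·ln(0.388888) − 0.25·ln(0.888888) = −0.5·(-0.944464) − 0.25·(-0.117784) = 0.5017.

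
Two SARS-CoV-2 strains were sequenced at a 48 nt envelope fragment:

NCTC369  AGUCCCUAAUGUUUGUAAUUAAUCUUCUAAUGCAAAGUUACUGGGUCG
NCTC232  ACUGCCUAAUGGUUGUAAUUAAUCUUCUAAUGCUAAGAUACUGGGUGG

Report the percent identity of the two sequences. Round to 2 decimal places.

87.50%

The sequences differ at positions 2 (G/C), 4 (C/G), 12 (U/G), 34 (A/U), 38 (U/A), 47 (C/G).
42 of the 48 sites match, so the percent identity is 42/48 × 100 = 87.50%.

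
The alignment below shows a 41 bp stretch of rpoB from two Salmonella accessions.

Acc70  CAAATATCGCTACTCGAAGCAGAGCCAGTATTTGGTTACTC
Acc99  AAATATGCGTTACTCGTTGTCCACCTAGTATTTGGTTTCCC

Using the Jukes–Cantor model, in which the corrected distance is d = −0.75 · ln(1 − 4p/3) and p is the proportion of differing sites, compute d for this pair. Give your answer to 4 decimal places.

0.5018

Differing sites — 1:C/A; 4:A/T; 5:T/A; 6:A/T; 7:T/G; 10:C/T; 17:A/T; 18:A/T; 20:C/T; 21:A/C; 22:G/C; 24:G/C; 26:C/T; 38:A/T; 40:T/C.
p = 15/41 = 0.365854.
d = −0.75 · ln(1 − (4/3)·0.365854) = −0.75 · ln(0.512195) = −0.75 · (-0.669050) = 0.5018.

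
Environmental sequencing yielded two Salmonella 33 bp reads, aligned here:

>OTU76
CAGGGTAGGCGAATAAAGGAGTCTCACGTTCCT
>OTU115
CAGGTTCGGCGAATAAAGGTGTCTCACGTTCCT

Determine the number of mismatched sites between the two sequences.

3

Differing sites — 5:G/T; 7:A/C; 20:A/T.
That gives 3 mismatches out of 33 aligned sites, so the Hamming distance is 3.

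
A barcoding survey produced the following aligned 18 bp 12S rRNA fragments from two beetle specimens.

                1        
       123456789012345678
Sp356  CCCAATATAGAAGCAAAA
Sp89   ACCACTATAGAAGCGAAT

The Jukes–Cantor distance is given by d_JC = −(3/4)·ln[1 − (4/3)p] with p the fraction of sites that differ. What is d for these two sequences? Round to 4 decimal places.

The sequences differ at positions 1 (C/A), 5 (A/C), 15 (A/G), 18 (A/T).
p = 4/18 = 0.222222.
d = −0.75 · ln(1 − (4/3)·0.222222) = −0.75 · ln(0.703704) = −0.75 · (-0.351397) = 0.2635.

0.2635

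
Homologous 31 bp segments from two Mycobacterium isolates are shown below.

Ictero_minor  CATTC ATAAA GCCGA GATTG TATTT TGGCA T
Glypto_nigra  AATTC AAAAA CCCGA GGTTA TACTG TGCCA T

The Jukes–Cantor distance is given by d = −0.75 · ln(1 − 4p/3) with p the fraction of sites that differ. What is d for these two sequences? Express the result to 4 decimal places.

The sequences differ at positions 1 (C/A), 7 (T/A), 11 (G/C), 17 (A/G), 20 (G/A), 23 (T/C), 25 (T/G), 28 (G/C).
p = 8/31 = 0.258065.
d = −0.75 · ln(1 − (4/3)·0.258065) = −0.75 · ln(0.655913) = −0.75 · (-0.421727) = 0.3163.

0.3163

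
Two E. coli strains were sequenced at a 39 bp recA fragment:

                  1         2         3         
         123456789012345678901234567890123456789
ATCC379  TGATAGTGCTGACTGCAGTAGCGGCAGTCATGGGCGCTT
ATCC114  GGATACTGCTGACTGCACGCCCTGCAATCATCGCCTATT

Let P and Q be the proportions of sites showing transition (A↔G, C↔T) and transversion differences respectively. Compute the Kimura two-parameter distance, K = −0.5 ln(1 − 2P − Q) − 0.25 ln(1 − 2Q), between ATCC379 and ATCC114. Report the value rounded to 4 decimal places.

0.4103

The sequences differ at positions 1 (T/G, transversion), 6 (G/C, transversion), 18 (G/C, transversion), 19 (T/G, transversion), 20 (A/C, transversion), 21 (G/C, transversion), 23 (G/T, transversion), 27 (G/A, transition), 32 (G/C, transversion), 34 (G/C, transversion), 36 (G/T, transversion), 37 (C/A, transversion).
Of the 12 differences, 1 transition and 11 transversions over 39 sites: P = 1/39 = 0.025641, Q = 11/39 = 0.282051.
d = −0.5·ln(0.666667) − 0.25·ln(0.435898) = −0.5·(-0.405465) − 0.25·(-0.830347) = 0.4103.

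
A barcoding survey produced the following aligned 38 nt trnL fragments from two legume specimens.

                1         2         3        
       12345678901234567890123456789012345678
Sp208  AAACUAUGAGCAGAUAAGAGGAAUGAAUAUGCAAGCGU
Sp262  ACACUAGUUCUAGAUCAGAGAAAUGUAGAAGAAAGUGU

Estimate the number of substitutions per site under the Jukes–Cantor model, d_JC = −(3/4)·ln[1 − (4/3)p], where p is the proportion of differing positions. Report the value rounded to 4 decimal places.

Differing sites — 2:A/C; 7:U/G; 8:G/U; 9:A/U; 10:G/C; 11:C/U; 16:A/C; 21:G/A; 26:A/U; 28:U/G; 30:U/A; 32:C/A; 36:C/U.
p = 13/38 = 0.342105.
d = −0.75 · ln(1 − (4/3)·0.342105) = −0.75 · ln(0.543860) = −0.75 · (-0.609063) = 0.4568.

0.4568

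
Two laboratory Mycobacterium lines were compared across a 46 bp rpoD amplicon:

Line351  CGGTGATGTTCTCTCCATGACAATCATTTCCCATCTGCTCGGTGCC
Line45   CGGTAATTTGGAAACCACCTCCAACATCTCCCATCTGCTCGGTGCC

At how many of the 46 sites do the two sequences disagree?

Differing sites — 5:G/A; 8:G/T; 10:T/G; 11:C/G; 12:T/A; 13:C/A; 14:T/A; 18:T/C; 19:G/C; 20:A/T; 22:A/C; 24:T/A; 28:T/C.
That gives 13 mismatches out of 46 aligned sites, so the Hamming distance is 13.

13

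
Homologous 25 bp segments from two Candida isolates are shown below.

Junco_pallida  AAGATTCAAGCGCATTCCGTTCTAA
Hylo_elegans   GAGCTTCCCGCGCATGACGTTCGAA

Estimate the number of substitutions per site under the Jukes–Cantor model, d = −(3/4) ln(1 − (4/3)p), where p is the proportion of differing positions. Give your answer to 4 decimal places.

Differing sites — 1:A/G; 4:A/C; 8:A/C; 9:A/C; 16:T/G; 17:C/A; 23:T/G.
p = 7/25 = 0.280000.
d = −0.75 · ln(1 − (4/3)·0.280000) = −0.75 · ln(0.626667) = −0.75 · (-0.467340) = 0.3505.

0.3505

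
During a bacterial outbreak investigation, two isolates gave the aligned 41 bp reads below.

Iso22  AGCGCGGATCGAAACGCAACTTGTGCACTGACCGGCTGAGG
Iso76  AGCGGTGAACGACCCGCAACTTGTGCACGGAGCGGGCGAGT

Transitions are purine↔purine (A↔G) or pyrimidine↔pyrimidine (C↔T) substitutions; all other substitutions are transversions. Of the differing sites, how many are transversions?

9

Mismatches occur at site 5 (C↔G, transversion), site 6 (G↔T, transversion), site 9 (T↔A, transversion), site 13 (A↔C, transversion), site 14 (A↔C, transversion), site 29 (T↔G, transversion), site 32 (C↔G, transversion), site 36 (C↔G, transversion), site 37 (T↔C, transition), site 41 (G↔T, transversion).
Of the 10 differences, 1 transition and 9 transversions, so the answer is 9.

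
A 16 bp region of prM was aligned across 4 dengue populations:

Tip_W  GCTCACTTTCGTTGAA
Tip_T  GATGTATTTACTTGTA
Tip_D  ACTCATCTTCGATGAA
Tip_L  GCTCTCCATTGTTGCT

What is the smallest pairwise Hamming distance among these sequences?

Pairwise Hamming distances:
  Tip_W vs Tip_T: 7
  Tip_W vs Tip_D: 4
  Tip_W vs Tip_L: 6
  Tip_T vs Tip_D: 10
  Tip_T vs Tip_L: 9
  Tip_D vs Tip_L: 8
The smallest is 4, between Tip_W and Tip_D.

4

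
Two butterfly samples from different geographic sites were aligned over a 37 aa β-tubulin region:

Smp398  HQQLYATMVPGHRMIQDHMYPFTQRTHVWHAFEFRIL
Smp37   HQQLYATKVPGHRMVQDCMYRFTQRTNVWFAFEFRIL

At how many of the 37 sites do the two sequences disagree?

Mismatches occur at site 8 (M/K), site 15 (I/V), site 18 (H/C), site 21 (P/R), site 27 (H/N), site 30 (H/F).
That gives 6 mismatches out of 37 aligned sites, so the Hamming distance is 6.

6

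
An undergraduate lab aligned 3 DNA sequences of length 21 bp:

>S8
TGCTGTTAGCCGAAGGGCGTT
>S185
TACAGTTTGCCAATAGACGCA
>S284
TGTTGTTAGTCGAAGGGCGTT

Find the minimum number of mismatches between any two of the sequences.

2

Pairwise Hamming distances:
  S8 vs S185: 9
  S8 vs S284: 2
  S185 vs S284: 11
The smallest is 2, between S8 and S284.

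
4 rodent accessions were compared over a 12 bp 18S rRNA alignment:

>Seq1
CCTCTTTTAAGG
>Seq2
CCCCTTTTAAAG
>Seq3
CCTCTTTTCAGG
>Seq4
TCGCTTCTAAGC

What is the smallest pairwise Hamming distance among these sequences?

Pairwise Hamming distances:
  Seq1 vs Seq2: 2
  Seq1 vs Seq3: 1
  Seq1 vs Seq4: 4
  Seq2 vs Seq3: 3
  Seq2 vs Seq4: 5
  Seq3 vs Seq4: 5
The smallest is 1, between Seq1 and Seq3.

1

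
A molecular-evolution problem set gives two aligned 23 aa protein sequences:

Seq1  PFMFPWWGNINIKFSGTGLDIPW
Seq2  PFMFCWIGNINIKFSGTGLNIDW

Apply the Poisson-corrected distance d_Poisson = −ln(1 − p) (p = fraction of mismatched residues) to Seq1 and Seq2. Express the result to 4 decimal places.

0.1911

Mismatches occur at site 5 (P↔C), site 7 (W↔I), site 20 (D↔N), site 22 (P↔D).
p = 4/23 = 0.173913.
d = −ln(1 − 0.173913) = −ln(0.826087) = 0.1911.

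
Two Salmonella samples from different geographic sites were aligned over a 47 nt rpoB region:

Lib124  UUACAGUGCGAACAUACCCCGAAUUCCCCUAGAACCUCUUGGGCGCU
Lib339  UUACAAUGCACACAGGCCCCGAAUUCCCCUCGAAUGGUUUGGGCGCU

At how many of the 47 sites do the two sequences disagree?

10

Differing sites — 6:G/A; 10:G/A; 11:A/C; 15:U/G; 16:A/G; 31:A/C; 35:C/U; 36:C/G; 37:U/G; 38:C/U.
That gives 10 mismatches out of 47 aligned sites, so the Hamming distance is 10.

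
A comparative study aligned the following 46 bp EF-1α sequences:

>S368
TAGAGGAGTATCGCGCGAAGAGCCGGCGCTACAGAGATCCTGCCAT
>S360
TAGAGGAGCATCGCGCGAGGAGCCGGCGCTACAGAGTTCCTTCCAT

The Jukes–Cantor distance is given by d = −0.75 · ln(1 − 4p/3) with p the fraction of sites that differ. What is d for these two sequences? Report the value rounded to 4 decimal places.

0.0924

Differing sites — 9:T/C; 19:A/G; 37:A/T; 42:G/T.
p = 4/46 = 0.086957.
d = −0.75 · ln(1 − (4/3)·0.086957) = −0.75 · ln(0.884057) = −0.75 · (-0.123234) = 0.0924.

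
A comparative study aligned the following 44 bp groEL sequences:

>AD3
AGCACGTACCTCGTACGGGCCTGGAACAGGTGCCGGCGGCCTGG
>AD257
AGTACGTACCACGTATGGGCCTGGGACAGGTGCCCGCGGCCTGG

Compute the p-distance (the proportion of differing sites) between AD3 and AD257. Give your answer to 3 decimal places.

Differing sites — 3:C/T; 11:T/A; 16:C/T; 25:A/G; 35:G/C.
There are 5 differences over 44 sites, so p = 5/44 = 0.114.

0.114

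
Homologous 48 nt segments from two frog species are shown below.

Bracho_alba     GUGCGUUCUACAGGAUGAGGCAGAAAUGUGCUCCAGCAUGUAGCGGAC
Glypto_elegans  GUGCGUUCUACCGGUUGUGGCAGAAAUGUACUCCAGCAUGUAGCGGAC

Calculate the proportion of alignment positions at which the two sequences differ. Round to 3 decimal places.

The sequences differ at positions 12 (A/C), 15 (A/U), 18 (A/U), 30 (G/A).
There are 4 differences over 48 sites, so p = 4/48 = 0.083.

0.083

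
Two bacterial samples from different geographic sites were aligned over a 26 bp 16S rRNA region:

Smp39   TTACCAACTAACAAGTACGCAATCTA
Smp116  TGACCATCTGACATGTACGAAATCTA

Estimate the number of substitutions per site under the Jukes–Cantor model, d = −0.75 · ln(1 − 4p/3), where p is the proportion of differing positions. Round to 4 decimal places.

0.2222

Mismatches occur at site 2 (T→G), site 7 (A→T), site 10 (A→G), site 14 (A→T), site 20 (C→A).
p = 5/26 = 0.192308.
d = −0.75 · ln(1 − (4/3)·0.192308) = −0.75 · ln(0.743589) = −0.75 · (-0.296267) = 0.2222.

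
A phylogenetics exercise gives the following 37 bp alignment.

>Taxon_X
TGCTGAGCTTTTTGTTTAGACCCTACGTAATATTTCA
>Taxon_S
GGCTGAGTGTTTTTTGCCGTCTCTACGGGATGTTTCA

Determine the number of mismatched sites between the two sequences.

12

Differing sites — 1:T/G; 8:C/T; 9:T/G; 14:G/T; 16:T/G; 17:T/C; 18:A/C; 20:A/T; 22:C/T; 28:T/G; 29:A/G; 32:A/G.
That gives 12 mismatches out of 37 aligned sites, so the Hamming distance is 12.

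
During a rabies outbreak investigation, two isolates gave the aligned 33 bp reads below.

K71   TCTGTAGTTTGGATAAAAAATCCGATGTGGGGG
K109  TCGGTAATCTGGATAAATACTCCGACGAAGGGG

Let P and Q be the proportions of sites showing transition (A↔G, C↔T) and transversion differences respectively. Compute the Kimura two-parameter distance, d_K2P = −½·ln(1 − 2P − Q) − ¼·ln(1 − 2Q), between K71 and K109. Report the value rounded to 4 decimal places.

0.2954

The sequences differ at positions 3 (T/G, transversion), 7 (G/A, transition), 9 (T/C, transition), 18 (A/T, transversion), 20 (A/C, transversion), 26 (T/C, transition), 28 (T/A, transversion), 29 (G/A, transition).
Of the 8 differences, 4 transitions and 4 transversions over 33 sites: P = 4/33 = 0.121212, Q = 4/33 = 0.121212.
d = −0.5·ln(0.636364) − 0.25·ln(0.757576) = −0.5·(-0.451985) − 0.25·(-0.277631) = 0.2954.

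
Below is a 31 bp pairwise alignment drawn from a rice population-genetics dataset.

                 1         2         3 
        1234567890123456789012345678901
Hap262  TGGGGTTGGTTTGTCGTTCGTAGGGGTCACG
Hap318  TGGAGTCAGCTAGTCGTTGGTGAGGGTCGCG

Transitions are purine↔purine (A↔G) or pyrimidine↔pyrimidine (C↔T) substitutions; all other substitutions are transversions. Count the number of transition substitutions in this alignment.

Differing sites — 4:G/A (Ti); 7:T/C (Ti); 8:G/A (Ti); 10:T/C (Ti); 12:T/A (Tv); 19:C/G (Tv); 22:A/G (Ti); 23:G/A (Ti); 29:A/G (Ti).
Of the 9 differences, 7 transitions and 2 transversions, so the answer is 7.

7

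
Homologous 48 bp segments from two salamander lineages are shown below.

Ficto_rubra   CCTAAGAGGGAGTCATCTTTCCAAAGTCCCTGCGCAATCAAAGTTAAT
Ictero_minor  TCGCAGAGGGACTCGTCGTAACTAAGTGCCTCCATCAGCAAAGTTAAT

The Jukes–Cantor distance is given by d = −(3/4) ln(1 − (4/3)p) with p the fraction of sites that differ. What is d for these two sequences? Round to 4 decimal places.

Mismatches occur at site 1 (C→T), site 3 (T→G), site 4 (A→C), site 12 (G→C), site 15 (A→G), site 18 (T→G), site 20 (T→A), site 21 (C→A), site 23 (A→T), site 28 (C→G), site 32 (G→C), site 34 (G→A), site 35 (C→T), site 36 (A→C), site 38 (T→G).
p = 15/48 = 0.312500.
d = −0.75 · ln(1 − (4/3)·0.312500) = −0.75 · ln(0.583333) = −0.75 · (-0.538997) = 0.4042.

0.4042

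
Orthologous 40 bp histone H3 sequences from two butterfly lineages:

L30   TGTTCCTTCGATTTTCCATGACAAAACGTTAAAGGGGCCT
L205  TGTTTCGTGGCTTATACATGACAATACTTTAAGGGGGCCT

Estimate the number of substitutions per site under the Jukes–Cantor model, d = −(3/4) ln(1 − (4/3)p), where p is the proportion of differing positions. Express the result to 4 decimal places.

The sequences differ at positions 5 (C/T), 7 (T/G), 9 (C/G), 11 (A/C), 14 (T/A), 16 (C/A), 25 (A/T), 28 (G/T), 33 (A/G).
p = 9/40 = 0.225000.
d = −0.75 · ln(1 − (4/3)·0.225000) = −0.75 · ln(0.700000) = −0.75 · (-0.356675) = 0.2675.

0.2675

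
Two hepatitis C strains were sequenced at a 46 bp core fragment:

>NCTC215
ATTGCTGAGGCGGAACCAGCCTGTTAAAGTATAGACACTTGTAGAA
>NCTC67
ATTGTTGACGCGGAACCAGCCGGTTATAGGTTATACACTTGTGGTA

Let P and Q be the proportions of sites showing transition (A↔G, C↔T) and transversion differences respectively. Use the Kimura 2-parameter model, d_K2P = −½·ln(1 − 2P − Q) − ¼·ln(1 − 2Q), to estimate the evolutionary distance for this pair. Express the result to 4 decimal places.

Mismatches occur at site 5 (C↔T, transition), site 9 (G↔C, transversion), site 22 (T↔G, transversion), site 27 (A↔T, transversion), site 30 (T↔G, transversion), site 31 (A↔T, transversion), site 34 (G↔T, transversion), site 43 (A↔G, transition), site 45 (A↔T, transversion).
Of the 9 differences, 2 transitions and 7 transversions over 46 sites: P = 2/46 = 0.043478, Q = 7/46 = 0.152174.
d = −0.5·ln(0.760870) − 0.25·ln(0.695652) = −0.5·(-0.273293) − 0.25·(-0.362906) = 0.2274.

0.2274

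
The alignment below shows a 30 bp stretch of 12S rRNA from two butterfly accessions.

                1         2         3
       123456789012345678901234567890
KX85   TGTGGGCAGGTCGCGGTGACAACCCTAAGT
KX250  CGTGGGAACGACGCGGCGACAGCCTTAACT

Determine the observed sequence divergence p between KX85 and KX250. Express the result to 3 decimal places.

0.267

Differing sites — 1:T/C; 7:C/A; 9:G/C; 11:T/A; 17:T/C; 22:A/G; 25:C/T; 29:G/C.
There are 8 differences over 30 sites, so p = 8/30 = 0.267.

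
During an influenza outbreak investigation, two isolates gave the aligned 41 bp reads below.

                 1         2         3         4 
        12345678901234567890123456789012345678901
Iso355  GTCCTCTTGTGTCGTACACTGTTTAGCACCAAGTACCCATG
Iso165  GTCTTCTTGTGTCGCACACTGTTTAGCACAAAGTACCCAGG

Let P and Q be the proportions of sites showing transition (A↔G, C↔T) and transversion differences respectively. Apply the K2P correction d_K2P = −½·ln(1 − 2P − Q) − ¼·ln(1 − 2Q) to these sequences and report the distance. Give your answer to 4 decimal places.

Mismatches occur at site 4 (C→T, transition), site 15 (T→C, transition), site 30 (C→A, transversion), site 40 (T→G, transversion).
Of the 4 differences, 2 transitions and 2 transversions over 41 sites: P = 2/41 = 0.048780, Q = 2/41 = 0.048780.
d = −0.5·ln(0.853660) − 0.25·ln(0.902440) = −0.5·(-0.158222) − 0.25·(-0.102653) = 0.1048.

0.1048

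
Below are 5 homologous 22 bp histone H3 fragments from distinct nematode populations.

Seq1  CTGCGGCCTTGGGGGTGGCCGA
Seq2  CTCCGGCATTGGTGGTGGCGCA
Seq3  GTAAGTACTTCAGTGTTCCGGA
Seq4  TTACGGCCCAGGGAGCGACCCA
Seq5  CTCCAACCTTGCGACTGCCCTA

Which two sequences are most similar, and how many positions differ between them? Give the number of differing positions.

Pairwise Hamming distances:
  Seq1 vs Seq2: 5
  Seq1 vs Seq3: 11
  Seq1 vs Seq4: 8
  Seq1 vs Seq5: 8
  Seq2 vs Seq3: 13
  Seq2 vs Seq4: 10
  Seq2 vs Seq5: 10
  Seq3 vs Seq4: 14
  Seq3 vs Seq5: 13
  Seq4 vs Seq5: 11
The smallest is 5, between Seq1 and Seq2.

5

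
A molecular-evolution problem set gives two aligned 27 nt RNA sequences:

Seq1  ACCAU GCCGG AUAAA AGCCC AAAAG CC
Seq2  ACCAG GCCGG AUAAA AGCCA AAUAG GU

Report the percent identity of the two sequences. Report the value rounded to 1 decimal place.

Differing sites — 5:U/G; 20:C/A; 23:A/U; 26:C/G; 27:C/U.
22 of the 27 sites match, so the percent identity is 22/27 × 100 = 81.5%.

81.5%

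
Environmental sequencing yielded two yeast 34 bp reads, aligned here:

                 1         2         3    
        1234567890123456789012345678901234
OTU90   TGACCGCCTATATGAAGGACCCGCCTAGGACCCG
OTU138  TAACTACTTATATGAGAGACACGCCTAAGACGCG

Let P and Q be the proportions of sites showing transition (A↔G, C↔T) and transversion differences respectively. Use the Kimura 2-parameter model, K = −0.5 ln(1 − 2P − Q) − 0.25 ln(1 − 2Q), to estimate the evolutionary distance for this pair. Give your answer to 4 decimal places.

The sequences differ at positions 2 (G/A, transition), 5 (C/T, transition), 6 (G/A, transition), 8 (C/T, transition), 16 (A/G, transition), 17 (G/A, transition), 21 (C/A, transversion), 28 (G/A, transition), 32 (C/G, transversion).
Of the 9 differences, 7 transitions and 2 transversions over 34 sites: P = 7/34 = 0.205882, Q = 2/34 = 0.058824.
d = −0.5·ln(0.529412) − 0.25·ln(0.882352) = −0.5·(-0.635988) − 0.25·(-0.125164) = 0.3493.

0.3493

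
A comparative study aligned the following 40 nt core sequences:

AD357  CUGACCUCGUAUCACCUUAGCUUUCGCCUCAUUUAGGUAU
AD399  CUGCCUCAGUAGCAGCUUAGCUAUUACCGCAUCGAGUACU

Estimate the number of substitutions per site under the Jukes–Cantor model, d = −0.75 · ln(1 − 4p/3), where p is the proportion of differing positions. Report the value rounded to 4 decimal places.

Mismatches occur at site 4 (A↔C), site 6 (C↔U), site 7 (U↔C), site 8 (C↔A), site 12 (U↔G), site 15 (C↔G), site 23 (U↔A), site 25 (C↔U), site 26 (G↔A), site 29 (U↔G), site 33 (U↔C), site 34 (U↔G), site 37 (G↔U), site 38 (U↔A), site 39 (A↔C).
p = 15/40 = 0.375000.
d = −0.75 · ln(1 − (4/3)·0.375000) = −0.75 · ln(0.500000) = −0.75 · (-0.693147) = 0.5199.

0.5199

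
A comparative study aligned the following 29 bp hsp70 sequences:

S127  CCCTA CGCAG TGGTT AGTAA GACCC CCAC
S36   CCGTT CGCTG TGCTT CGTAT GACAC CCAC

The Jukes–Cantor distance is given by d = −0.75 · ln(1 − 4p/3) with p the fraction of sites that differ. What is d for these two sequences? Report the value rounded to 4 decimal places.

0.2913

The sequences differ at positions 3 (C/G), 5 (A/T), 9 (A/T), 13 (G/C), 16 (A/C), 20 (A/T), 24 (C/A).
p = 7/29 = 0.241379.
d = −0.75 · ln(1 − (4/3)·0.241379) = −0.75 · ln(0.678161) = −0.75 · (-0.388371) = 0.2913.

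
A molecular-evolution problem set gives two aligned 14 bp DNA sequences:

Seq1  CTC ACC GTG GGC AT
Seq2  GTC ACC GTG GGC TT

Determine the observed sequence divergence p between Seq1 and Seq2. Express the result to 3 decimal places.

0.143

Differing sites — 1:C/G; 13:A/T.
There are 2 differences over 14 sites, so p = 2/14 = 0.143.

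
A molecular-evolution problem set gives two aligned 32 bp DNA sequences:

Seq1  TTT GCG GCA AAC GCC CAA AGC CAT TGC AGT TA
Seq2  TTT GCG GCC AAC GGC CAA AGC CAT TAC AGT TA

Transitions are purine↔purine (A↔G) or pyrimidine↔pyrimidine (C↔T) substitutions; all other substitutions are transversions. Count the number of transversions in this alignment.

The sequences differ at positions 9 (A/C, transversion), 14 (C/G, transversion), 26 (G/A, transition).
Of the 3 differences, 1 transition and 2 transversions, so the answer is 2.

2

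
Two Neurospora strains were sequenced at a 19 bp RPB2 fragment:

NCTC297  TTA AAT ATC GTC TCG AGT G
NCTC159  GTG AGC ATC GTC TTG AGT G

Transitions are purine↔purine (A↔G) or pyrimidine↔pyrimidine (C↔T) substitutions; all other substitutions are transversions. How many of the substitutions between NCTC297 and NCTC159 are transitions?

4

The sequences differ at positions 1 (T/G, transversion), 3 (A/G, transition), 5 (A/G, transition), 6 (T/C, transition), 14 (C/T, transition).
Of the 5 differences, 4 transitions and 1 transversion, so the answer is 4.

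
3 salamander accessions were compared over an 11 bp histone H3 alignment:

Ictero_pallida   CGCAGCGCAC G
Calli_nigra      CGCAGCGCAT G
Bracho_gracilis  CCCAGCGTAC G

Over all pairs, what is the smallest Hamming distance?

1

Pairwise Hamming distances:
  Ictero_pallida vs Calli_nigra: 1
  Ictero_pallida vs Bracho_gracilis: 2
  Calli_nigra vs Bracho_gracilis: 3
The smallest is 1, between Ictero_pallida and Calli_nigra.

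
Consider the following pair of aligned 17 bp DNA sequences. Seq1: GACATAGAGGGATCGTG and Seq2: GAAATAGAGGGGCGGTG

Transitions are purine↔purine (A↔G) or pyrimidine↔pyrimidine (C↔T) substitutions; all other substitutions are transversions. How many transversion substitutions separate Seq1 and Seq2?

2

Mismatches occur at site 3 (C→A, transversion), site 12 (A→G, transition), site 13 (T→C, transition), site 14 (C→G, transversion).
Of the 4 differences, 2 transitions and 2 transversions, so the answer is 2.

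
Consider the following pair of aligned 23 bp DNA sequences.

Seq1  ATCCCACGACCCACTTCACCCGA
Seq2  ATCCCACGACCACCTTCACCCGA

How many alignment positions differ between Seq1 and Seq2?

Differing sites — 12:C/A; 13:A/C.
That gives 2 mismatches out of 23 aligned sites, so the Hamming distance is 2.

2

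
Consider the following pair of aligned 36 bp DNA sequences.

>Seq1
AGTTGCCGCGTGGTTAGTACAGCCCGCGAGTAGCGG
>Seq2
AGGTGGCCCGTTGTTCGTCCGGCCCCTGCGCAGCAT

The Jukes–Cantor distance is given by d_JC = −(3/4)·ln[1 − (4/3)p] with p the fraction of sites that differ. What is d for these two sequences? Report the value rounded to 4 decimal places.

0.4926

Mismatches occur at site 3 (T/G), site 6 (C/G), site 8 (G/C), site 12 (G/T), site 16 (A/C), site 19 (A/C), site 21 (A/G), site 26 (G/C), site 27 (C/T), site 29 (A/C), site 31 (T/C), site 35 (G/A), site 36 (G/T).
p = 13/36 = 0.361111.
d = −0.75 · ln(1 − (4/3)·0.361111) = −0.75 · ln(0.518519) = −0.75 · (-0.656779) = 0.4926.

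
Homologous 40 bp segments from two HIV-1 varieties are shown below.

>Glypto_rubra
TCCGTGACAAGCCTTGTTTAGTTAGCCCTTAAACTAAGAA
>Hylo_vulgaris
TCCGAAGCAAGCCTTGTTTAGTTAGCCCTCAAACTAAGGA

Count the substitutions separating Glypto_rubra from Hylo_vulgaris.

5

Mismatches occur at site 5 (T↔A), site 6 (G↔A), site 7 (A↔G), site 30 (T↔C), site 39 (A↔G).
That gives 5 mismatches out of 40 aligned sites, so the Hamming distance is 5.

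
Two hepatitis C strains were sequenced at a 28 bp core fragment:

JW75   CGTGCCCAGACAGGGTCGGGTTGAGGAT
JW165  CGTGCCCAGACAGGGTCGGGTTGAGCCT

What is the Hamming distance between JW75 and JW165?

The sequences differ at positions 26 (G/C), 27 (A/C).
That gives 2 mismatches out of 28 aligned sites, so the Hamming distance is 2.

2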